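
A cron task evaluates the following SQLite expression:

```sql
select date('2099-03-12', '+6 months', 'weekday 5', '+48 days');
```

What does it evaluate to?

2099-11-05

Adding +6 months to 2099-03-12 gives 2099-09-12.
`weekday 5` advances to the next Friday; 2099-09-12 is a Saturday, so it moves forward to 2099-09-18.
Applying '+48 days' to 2099-09-18: counting 48 days forward gives 2099-11-05.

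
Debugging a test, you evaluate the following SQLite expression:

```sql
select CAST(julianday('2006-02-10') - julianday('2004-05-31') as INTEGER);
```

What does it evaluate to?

0 days remain in May 2004 after the 31st (31 − 31).
Full months from June 2004 through January 2006 contribute their day counts.
Then 10 days into February 2006.
Total: 0 + 30 + 31 + 31 + 30 + 31 + 30 + 31 + 31 + 28 + 31 + 30 + 31 + 30 + 31 + 31 + 30 + 31 + 30 + 31 + 31 + 10 = 620.

620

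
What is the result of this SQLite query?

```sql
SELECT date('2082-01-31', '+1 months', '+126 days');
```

Adding +1 month to 2082-01-31 targets 2082-02-31. February 2082 has only 28 days, so SQLite normalizes the 3-day overflow forward to 2082-03-03.
Applying '+126 days' to 2082-03-03: counting 126 days forward gives 2082-07-07.

2082-07-07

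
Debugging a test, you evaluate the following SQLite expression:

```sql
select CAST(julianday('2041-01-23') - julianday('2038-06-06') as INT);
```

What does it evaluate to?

962

24 days remain in June 2038 after the 6th (30 − 6).
Full months from July 2038 through December 2040 contribute their day counts.
Then 23 days into January 2041.
Total: 24 + 31 + 31 + 30 + 31 + 30 + 31 + 31 + 28 + 31 + 30 + 31 + 30 + 31 + 31 + 30 + 31 + 30 + 31 + 31 + 29 + 31 + 30 + 31 + 30 + 31 + 31 + 30 + 31 + 30 + 31 + 23 = 962.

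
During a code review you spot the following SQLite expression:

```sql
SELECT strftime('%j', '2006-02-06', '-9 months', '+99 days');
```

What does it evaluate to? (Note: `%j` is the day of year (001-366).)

First apply '-9 months', '+99 days': 2006-02-06 → 2005-08-13.
Day-of-year for 2005-08-13: days since 2005-01-01 inclusive = 225, zero-padded to 225.

225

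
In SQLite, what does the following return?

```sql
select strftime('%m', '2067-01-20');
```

`%m` extracts the 2-digit month (01-12): 01.

01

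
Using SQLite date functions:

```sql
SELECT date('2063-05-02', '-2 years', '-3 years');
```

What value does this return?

2058-05-02

Adding -2 years to 2063-05-02 gives 2061-05-02.
Adding -3 years to 2061-05-02 gives 2058-05-02.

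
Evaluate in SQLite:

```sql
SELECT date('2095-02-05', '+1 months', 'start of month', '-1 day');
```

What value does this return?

Adding +1 month to 2095-02-05 gives 2095-03-05.
`start of month` rewinds 2095-03-05 to 2095-03-01.
Going back 1 day from 2095-03-01 reaches 2095-02-28 (last day of February, 28 days).

2095-02-28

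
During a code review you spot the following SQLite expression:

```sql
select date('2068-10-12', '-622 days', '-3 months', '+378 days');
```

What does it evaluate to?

2067-11-11

Applying '-622 days' to 2068-10-12: counting 622 days back gives 2067-01-29.
Adding -3 months to 2067-01-29 gives 2066-10-29.
Applying '+378 days' to 2066-10-29: counting 378 days forward gives 2067-11-11.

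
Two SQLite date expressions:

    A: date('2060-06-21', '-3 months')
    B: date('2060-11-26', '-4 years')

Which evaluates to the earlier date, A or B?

A = 2060-03-21.
B = 2056-11-26.
B is earlier.

B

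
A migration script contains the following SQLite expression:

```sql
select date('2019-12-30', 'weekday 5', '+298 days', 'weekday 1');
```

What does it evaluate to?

2020-11-02

`weekday 5` advances to the next Friday; 2019-12-30 is a Monday, so it moves forward to 2020-01-03.
Applying '+298 days' to 2020-01-03: counting 298 days forward gives 2020-10-27.
`weekday 1` advances to the next Monday; 2020-10-27 is a Tuesday, so it moves forward to 2020-11-02.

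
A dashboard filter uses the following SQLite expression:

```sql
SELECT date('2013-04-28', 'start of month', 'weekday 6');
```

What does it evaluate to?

`start of month` rewinds 2013-04-28 to 2013-04-01.
`weekday 6` advances to the next Saturday; 2013-04-01 is a Monday, so it moves forward to 2013-04-06.

2013-04-06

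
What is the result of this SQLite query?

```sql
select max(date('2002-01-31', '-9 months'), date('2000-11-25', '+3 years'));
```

2003-11-25

date('2002-01-31', '-9 months') → 2001-05-01.
date('2000-11-25', '+3 years') → 2003-11-25.
Later of the two is 2003-11-25.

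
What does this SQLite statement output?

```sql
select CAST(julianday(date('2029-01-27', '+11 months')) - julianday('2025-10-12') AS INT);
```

1537

Adding +11 months to 2029-01-27 gives 2029-12-27.
19 days remain in October 2025 after the 12th (31 − 12).
Full months from November 2025 through November 2029 contribute their day counts.
Then 27 days into December 2029.
Total: 19 + 30 + 31 + 31 + 28 + 31 + 30 + 31 + 30 + 31 + 31 + 30 + 31 + 30 + 31 + 31 + 28 + 31 + 30 + 31 + 30 + 31 + 31 + 30 + 31 + 30 + 31 + 31 + 29 + 31 + 30 + 31 + 30 + 31 + 31 + 30 + 31 + 30 + 31 + 31 + 28 + 31 + 30 + 31 + 30 + 31 + 31 + 30 + 31 + 30 + 27 = 1537.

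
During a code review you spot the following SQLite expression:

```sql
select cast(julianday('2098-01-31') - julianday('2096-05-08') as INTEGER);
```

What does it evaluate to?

633

23 days remain in May 2096 after the 8th (31 − 8).
Full months from June 2096 through December 2097 contribute their day counts.
Then 31 days into January 2098.
Total: 23 + 30 + 31 + 31 + 30 + 31 + 30 + 31 + 31 + 28 + 31 + 30 + 31 + 30 + 31 + 31 + 30 + 31 + 30 + 31 + 31 = 633.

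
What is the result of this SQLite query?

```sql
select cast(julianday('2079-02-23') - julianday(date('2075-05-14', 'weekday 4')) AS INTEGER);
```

1379

`weekday 4` advances to the next Thursday; 2075-05-14 is a Tuesday, so it moves forward to 2075-05-16.
15 days remain in May 2075 after the 16th (31 − 16).
Full months from June 2075 through January 2079 contribute their day counts.
Then 23 days into February 2079.
Total: 15 + 30 + 31 + 31 + 30 + 31 + 30 + 31 + 31 + 29 + 31 + 30 + 31 + 30 + 31 + 31 + 30 + 31 + 30 + 31 + 31 + 28 + 31 + 30 + 31 + 30 + 31 + 31 + 30 + 31 + 30 + 31 + 31 + 28 + 31 + 30 + 31 + 30 + 31 + 31 + 30 + 31 + 30 + 31 + 31 + 23 = 1379.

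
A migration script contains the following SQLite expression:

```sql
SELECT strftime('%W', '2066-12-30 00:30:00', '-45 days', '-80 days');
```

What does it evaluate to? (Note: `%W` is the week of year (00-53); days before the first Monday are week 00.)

First apply '-45 days', '-80 days': 2066-12-30 00:30:00 → 2066-08-27 00:30:00.
2066-08-27 is a Friday. SQLite's %W counts Mondays since the year started; the result is 34.

34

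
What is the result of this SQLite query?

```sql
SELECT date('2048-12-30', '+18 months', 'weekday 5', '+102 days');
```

2050-10-11

Adding +18 months to 2048-12-30 gives 2050-06-30.
`weekday 5` advances to the next Friday; 2050-06-30 is a Thursday, so it moves forward to 2050-07-01.
Applying '+102 days' to 2050-07-01: counting 102 days forward gives 2050-10-11.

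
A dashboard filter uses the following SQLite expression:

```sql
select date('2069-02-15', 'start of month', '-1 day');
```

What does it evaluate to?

2069-01-31

`start of month` rewinds 2069-02-15 to 2069-02-01.
Going back 1 day from 2069-02-01 reaches 2069-01-31 (last day of January, 31 days).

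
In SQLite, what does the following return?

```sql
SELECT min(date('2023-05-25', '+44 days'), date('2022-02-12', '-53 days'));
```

date('2023-05-25', '+44 days') → 2023-07-08.
date('2022-02-12', '-53 days') → 2021-12-21.
Earlier of the two is 2021-12-21.

2021-12-21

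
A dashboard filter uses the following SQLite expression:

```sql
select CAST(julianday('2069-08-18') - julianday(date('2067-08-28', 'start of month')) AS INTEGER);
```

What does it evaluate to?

748

`start of month` rewinds 2067-08-28 to 2067-08-01.
30 days remain in August 2067 after the 1st (31 − 1).
Full months from September 2067 through July 2069 contribute their day counts.
Then 18 days into August 2069.
Total: 30 + 30 + 31 + 30 + 31 + 31 + 29 + 31 + 30 + 31 + 30 + 31 + 31 + 30 + 31 + 30 + 31 + 31 + 28 + 31 + 30 + 31 + 30 + 31 + 18 = 748.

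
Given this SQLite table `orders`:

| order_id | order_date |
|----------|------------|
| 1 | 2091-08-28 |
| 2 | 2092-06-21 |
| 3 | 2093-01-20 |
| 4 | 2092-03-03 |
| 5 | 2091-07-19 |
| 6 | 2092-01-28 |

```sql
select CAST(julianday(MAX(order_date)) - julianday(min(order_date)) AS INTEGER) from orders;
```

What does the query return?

MIN = 2091-07-19, MAX = 2093-01-20.
12 days remain in July 2091 after the 19th (31 − 19).
Full months from August 2091 through December 2092 contribute their day counts.
Then 20 days into January 2093.
Total: 12 + 31 + 30 + 31 + 30 + 31 + 31 + 29 + 31 + 30 + 31 + 30 + 31 + 31 + 30 + 31 + 30 + 31 + 20 = 551.

551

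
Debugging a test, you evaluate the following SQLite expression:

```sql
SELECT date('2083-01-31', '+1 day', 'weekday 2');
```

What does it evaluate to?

2083-02-02

January 2083 has 31 days; 0 remain after the 31st, so 1 days reach 2083-02-01.
`weekday 2` advances to the next Tuesday; 2083-02-01 is a Monday, so it moves forward to 2083-02-02.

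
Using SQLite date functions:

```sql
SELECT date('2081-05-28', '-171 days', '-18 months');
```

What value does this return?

2079-06-08

Applying '-171 days' to 2081-05-28: counting 171 days back gives 2080-12-08.
Adding -18 months to 2080-12-08 gives 2079-06-08.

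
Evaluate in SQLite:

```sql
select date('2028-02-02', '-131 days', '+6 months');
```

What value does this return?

Applying '-131 days' to 2028-02-02: counting 131 days back gives 2027-09-24.
Adding +6 months to 2027-09-24 gives 2028-03-24.

2028-03-24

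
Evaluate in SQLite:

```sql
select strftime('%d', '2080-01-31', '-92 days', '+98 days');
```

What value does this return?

First apply '-92 days', '+98 days': 2080-01-31 → 2080-02-06.
`%d` extracts the 2-digit day of month: 06.

06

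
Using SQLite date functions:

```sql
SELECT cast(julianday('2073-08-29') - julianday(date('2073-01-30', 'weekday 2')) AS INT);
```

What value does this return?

`weekday 2` advances to the next Tuesday; 2073-01-30 is a Monday, so it moves forward to 2073-01-31.
0 days remain in January 2073 after the 31st (31 − 31).
Full months from February 2073 through July 2073 contribute their day counts.
Then 29 days into August 2073.
Total: 0 + 28 + 31 + 30 + 31 + 30 + 31 + 29 = 210.

210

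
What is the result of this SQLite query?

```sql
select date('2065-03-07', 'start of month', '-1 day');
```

2065-02-28

`start of month` rewinds 2065-03-07 to 2065-03-01.
Going back 1 day from 2065-03-01 reaches 2065-02-28 (last day of February, 28 days).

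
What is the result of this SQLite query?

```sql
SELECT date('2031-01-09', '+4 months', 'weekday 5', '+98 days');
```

Adding +4 months to 2031-01-09 gives 2031-05-09.
`weekday 5` advances to the next Friday; 2031-05-09 is already a Friday, so it stays at 2031-05-09.
Applying '+98 days' to 2031-05-09: counting 98 days forward gives 2031-08-15.

2031-08-15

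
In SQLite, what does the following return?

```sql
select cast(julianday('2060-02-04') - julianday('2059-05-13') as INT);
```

18 days remain in May 2059 after the 13th (31 − 13).
Full months from June 2059 through January 2060 contribute their day counts.
Then 4 days into February 2060.
Total: 18 + 30 + 31 + 31 + 30 + 31 + 30 + 31 + 31 + 4 = 267.

267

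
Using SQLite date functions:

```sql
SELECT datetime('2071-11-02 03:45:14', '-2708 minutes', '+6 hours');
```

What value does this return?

2708 minutes = 45h 8m; -2708 minutes from 2071-11-02 03:45:14 is 2071-10-31 06:37:14 (crosses midnight).
+6 hours from 2071-10-31 06:37:14 is 2071-10-31 12:37:14.

2071-10-31 12:37:14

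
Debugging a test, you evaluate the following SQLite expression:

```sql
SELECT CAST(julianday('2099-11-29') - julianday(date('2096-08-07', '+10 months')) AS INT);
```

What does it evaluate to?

905

Adding +10 months to 2096-08-07 gives 2097-06-07.
23 days remain in June 2097 after the 7th (30 − 7).
Full months from July 2097 through October 2099 contribute their day counts.
Then 29 days into November 2099.
Total: 23 + 31 + 31 + 30 + 31 + 30 + 31 + 31 + 28 + 31 + 30 + 31 + 30 + 31 + 31 + 30 + 31 + 30 + 31 + 31 + 28 + 31 + 30 + 31 + 30 + 31 + 31 + 30 + 31 + 29 = 905.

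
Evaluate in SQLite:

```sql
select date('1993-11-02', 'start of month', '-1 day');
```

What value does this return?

1993-10-31

`start of month` rewinds 1993-11-02 to 1993-11-01.
Going back 1 day from 1993-11-01 reaches 1993-10-31 (last day of October, 31 days).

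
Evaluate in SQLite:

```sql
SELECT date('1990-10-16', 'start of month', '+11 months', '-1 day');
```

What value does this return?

`start of month` rewinds 1990-10-16 to 1990-10-01.
Adding +11 months to 1990-10-01 gives 1991-09-01.
Going back 1 day from 1991-09-01 reaches 1991-08-31 (last day of August, 31 days).

1991-08-31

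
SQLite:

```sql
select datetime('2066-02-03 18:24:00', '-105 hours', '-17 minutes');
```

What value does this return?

2066-01-30 09:07:00

-105 hours from 2066-02-03 18:24:00 is 2066-01-30 09:24:00 (crosses midnight).
-17 minutes from 2066-01-30 09:24:00 is 2066-01-30 09:07:00.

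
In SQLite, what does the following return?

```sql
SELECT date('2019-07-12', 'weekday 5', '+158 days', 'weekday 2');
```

2019-12-17

`weekday 5` advances to the next Friday; 2019-07-12 is already a Friday, so it stays at 2019-07-12.
Applying '+158 days' to 2019-07-12: counting 158 days forward gives 2019-12-17.
`weekday 2` advances to the next Tuesday; 2019-12-17 is already a Tuesday, so it stays at 2019-12-17.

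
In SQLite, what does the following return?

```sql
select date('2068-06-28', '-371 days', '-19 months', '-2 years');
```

2063-11-23

Applying '-371 days' to 2068-06-28: counting 371 days back gives 2067-06-23.
Adding -19 months to 2067-06-23 gives 2065-11-23.
Adding -2 years to 2065-11-23 gives 2063-11-23.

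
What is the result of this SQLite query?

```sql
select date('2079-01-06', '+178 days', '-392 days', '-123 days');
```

2078-02-03

Applying '+178 days' to 2079-01-06: counting 178 days forward gives 2079-07-03.
Applying '-392 days' to 2079-07-03: counting 392 days back gives 2078-06-06.
Applying '-123 days' to 2078-06-06: counting 123 days back gives 2078-02-03.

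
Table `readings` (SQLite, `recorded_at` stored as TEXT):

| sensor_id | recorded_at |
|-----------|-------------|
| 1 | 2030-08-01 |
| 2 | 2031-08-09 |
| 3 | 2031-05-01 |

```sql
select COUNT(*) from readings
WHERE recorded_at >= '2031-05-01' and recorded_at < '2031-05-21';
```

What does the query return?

1

Rows in [2031-05-01, 2031-05-21): 2031-05-01 → 1 row.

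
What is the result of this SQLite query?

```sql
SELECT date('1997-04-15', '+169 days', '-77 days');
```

1997-07-16

Applying '+169 days' to 1997-04-15: counting 169 days forward gives 1997-10-01.
Applying '-77 days' to 1997-10-01: counting 77 days back gives 1997-07-16.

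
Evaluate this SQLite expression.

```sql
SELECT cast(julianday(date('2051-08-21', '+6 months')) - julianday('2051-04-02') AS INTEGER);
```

Adding +6 months to 2051-08-21 gives 2052-02-21.
28 days remain in April 2051 after the 2nd (30 − 2).
Full months from May 2051 through January 2052 contribute their day counts.
Then 21 days into February 2052.
Total: 28 + 31 + 30 + 31 + 31 + 30 + 31 + 30 + 31 + 31 + 21 = 325.

325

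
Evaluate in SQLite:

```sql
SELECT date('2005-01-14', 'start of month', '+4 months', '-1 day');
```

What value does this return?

2005-04-30

`start of month` rewinds 2005-01-14 to 2005-01-01.
Adding +4 months to 2005-01-01 gives 2005-05-01.
Going back 1 day from 2005-05-01 reaches 2005-04-30 (last day of April, 30 days).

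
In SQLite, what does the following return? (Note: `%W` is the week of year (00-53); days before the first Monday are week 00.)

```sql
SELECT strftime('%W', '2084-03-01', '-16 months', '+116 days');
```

08

First apply '-16 months', '+116 days': 2084-03-01 → 2083-02-25.
2083-02-25 is a Thursday. SQLite's %W counts Mondays since the year started; the result is 08.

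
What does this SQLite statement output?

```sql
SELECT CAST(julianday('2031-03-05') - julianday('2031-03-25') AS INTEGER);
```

-20

Both dates are in March 2031: 25 − 5 = 20.
The subtraction is earlier − later, so the result is −20 → -20.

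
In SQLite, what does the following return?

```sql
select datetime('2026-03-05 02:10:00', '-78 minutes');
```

78 minutes = 1h 18m; -78 minutes from 2026-03-05 02:10:00 is 2026-03-05 00:52:00.

2026-03-05 00:52:00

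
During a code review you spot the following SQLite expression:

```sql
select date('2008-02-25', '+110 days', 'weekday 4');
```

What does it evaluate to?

2008-06-19

Applying '+110 days' to 2008-02-25: counting 110 days forward gives 2008-06-14.
`weekday 4` advances to the next Thursday; 2008-06-14 is a Saturday, so it moves forward to 2008-06-19.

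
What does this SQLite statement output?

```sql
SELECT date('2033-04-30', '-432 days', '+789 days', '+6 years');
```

Applying '-432 days' to 2033-04-30: counting 432 days back gives 2032-02-23.
Applying '+789 days' to 2032-02-23: counting 789 days forward gives 2034-04-22.
Adding +6 years to 2034-04-22 gives 2040-04-22.

2040-04-22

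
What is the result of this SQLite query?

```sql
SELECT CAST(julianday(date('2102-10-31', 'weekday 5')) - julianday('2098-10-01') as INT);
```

`weekday 5` advances to the next Friday; 2102-10-31 is a Tuesday, so it moves forward to 2102-11-03.
30 days remain in October 2098 after the 1st (31 − 1).
Full months from November 2098 through October 2102 contribute their day counts.
Then 3 days into November 2102.
Total: 30 + 30 + 31 + 31 + 28 + 31 + 30 + 31 + 30 + 31 + 31 + 30 + 31 + 30 + 31 + 31 + 28 + 31 + 30 + 31 + 30 + 31 + 31 + 30 + 31 + 30 + 31 + 31 + 28 + 31 + 30 + 31 + 30 + 31 + 31 + 30 + 31 + 30 + 31 + 31 + 28 + 31 + 30 + 31 + 30 + 31 + 31 + 30 + 31 + 3 = 1493.

1493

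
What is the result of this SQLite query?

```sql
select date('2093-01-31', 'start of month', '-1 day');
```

2092-12-31

`start of month` rewinds 2093-01-31 to 2093-01-01.
Going back 1 day from 2093-01-01 reaches 2092-12-31 (last day of December, 31 days).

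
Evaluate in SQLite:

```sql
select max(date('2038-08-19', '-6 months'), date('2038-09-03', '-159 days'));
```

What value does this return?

2038-03-28

date('2038-08-19', '-6 months') → 2038-02-19.
date('2038-09-03', '-159 days') → 2038-03-28.
Later of the two is 2038-03-28.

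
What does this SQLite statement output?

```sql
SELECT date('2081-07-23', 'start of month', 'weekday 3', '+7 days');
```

2081-07-09

`start of month` rewinds 2081-07-23 to 2081-07-01.
`weekday 3` advances to the next Wednesday; 2081-07-01 is a Tuesday, so it moves forward to 2081-07-02.
Advancing 7 more days within July lands on 2081-07-09.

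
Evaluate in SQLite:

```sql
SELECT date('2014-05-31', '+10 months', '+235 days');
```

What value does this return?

2015-11-21

Adding +10 months to 2014-05-31 gives 2015-03-31.
Applying '+235 days' to 2015-03-31: counting 235 days forward gives 2015-11-21.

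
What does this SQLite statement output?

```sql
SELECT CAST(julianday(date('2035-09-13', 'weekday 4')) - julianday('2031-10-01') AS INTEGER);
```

`weekday 4` advances to the next Thursday; 2035-09-13 is already a Thursday, so it stays at 2035-09-13.
30 days remain in October 2031 after the 1st (31 − 1).
Full months from November 2031 through August 2035 contribute their day counts.
Then 13 days into September 2035.
Total: 30 + 30 + 31 + 31 + 29 + 31 + 30 + 31 + 30 + 31 + 31 + 30 + 31 + 30 + 31 + 31 + 28 + 31 + 30 + 31 + 30 + 31 + 31 + 30 + 31 + 30 + 31 + 31 + 28 + 31 + 30 + 31 + 30 + 31 + 31 + 30 + 31 + 30 + 31 + 31 + 28 + 31 + 30 + 31 + 30 + 31 + 31 + 13 = 1443.

1443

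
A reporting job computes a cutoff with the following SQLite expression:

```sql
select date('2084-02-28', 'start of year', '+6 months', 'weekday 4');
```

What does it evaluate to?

2084-07-06

`start of year` rewinds 2084-02-28 to 2084-01-01.
Adding +6 months to 2084-01-01 gives 2084-07-01.
`weekday 4` advances to the next Thursday; 2084-07-01 is a Saturday, so it moves forward to 2084-07-06.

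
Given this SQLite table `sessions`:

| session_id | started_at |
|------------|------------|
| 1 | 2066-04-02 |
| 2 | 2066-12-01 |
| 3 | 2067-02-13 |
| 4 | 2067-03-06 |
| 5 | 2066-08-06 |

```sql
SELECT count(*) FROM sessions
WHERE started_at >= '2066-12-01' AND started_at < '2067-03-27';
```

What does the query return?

Rows in [2066-12-01, 2067-03-27): 2066-12-01, 2067-02-13, 2067-03-06 → 3 rows.

3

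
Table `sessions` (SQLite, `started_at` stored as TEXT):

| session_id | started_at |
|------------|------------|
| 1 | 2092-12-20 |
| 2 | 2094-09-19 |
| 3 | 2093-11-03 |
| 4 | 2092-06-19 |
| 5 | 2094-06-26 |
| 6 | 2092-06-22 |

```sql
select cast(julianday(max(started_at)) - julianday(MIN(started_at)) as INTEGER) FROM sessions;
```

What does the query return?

MIN = 2092-06-19, MAX = 2094-09-19.
11 days remain in June 2092 after the 19th (30 − 19).
Full months from July 2092 through August 2094 contribute their day counts.
Then 19 days into September 2094.
Total: 11 + 31 + 31 + 30 + 31 + 30 + 31 + 31 + 28 + 31 + 30 + 31 + 30 + 31 + 31 + 30 + 31 + 30 + 31 + 31 + 28 + 31 + 30 + 31 + 30 + 31 + 31 + 19 = 822.

822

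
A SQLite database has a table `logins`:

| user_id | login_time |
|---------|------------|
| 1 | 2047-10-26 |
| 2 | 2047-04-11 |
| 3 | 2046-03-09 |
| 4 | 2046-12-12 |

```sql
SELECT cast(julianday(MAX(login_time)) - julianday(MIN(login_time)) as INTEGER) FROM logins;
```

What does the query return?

MIN = 2046-03-09, MAX = 2047-10-26.
22 days remain in March 2046 after the 9th (31 − 9).
Full months from April 2046 through September 2047 contribute their day counts.
Then 26 days into October 2047.
Total: 22 + 30 + 31 + 30 + 31 + 31 + 30 + 31 + 30 + 31 + 31 + 28 + 31 + 30 + 31 + 30 + 31 + 31 + 30 + 26 = 596.

596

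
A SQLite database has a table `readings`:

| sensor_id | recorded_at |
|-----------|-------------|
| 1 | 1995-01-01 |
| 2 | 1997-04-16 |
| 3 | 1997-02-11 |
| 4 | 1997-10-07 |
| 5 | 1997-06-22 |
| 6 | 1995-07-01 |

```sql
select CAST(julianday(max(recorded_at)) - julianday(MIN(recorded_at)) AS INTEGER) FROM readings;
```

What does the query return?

1010

MIN = 1995-01-01, MAX = 1997-10-07.
30 days remain in January 1995 after the 1st (31 − 1).
Full months from February 1995 through September 1997 contribute their day counts.
Then 7 days into October 1997.
Total: 30 + 28 + 31 + 30 + 31 + 30 + 31 + 31 + 30 + 31 + 30 + 31 + 31 + 29 + 31 + 30 + 31 + 30 + 31 + 31 + 30 + 31 + 30 + 31 + 31 + 28 + 31 + 30 + 31 + 30 + 31 + 31 + 30 + 7 = 1010.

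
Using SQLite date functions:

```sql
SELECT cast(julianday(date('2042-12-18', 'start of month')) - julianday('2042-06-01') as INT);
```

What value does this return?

`start of month` rewinds 2042-12-18 to 2042-12-01.
29 days remain in June 2042 after the 1st (30 − 1).
July 2042: 31 days.
August 2042: 31 days.
September 2042: 30 days.
October 2042: 31 days.
November 2042: 30 days.
Then 1 day into December 2042.
Total: 29 + 31 + 31 + 30 + 31 + 30 + 1 = 183.

183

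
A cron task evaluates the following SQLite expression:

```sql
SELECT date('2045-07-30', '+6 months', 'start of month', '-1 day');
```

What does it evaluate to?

2045-12-31

Adding +6 months to 2045-07-30 gives 2046-01-30.
`start of month` rewinds 2046-01-30 to 2046-01-01.
Going back 1 day from 2046-01-01 reaches 2045-12-31 (last day of December, 31 days).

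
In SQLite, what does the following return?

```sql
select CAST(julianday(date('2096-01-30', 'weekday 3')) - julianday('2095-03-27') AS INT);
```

`weekday 3` advances to the next Wednesday; 2096-01-30 is a Monday, so it moves forward to 2096-02-01.
4 days remain in March 2095 after the 27th (31 − 27).
Full months from April 2095 through January 2096 contribute their day counts.
Then 1 day into February 2096.
Total: 4 + 30 + 31 + 30 + 31 + 31 + 30 + 31 + 30 + 31 + 31 + 1 = 311.

311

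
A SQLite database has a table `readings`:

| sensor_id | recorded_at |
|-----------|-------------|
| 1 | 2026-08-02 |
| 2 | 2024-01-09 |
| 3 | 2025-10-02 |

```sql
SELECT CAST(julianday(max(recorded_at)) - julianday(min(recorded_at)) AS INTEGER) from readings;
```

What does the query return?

936

MIN = 2024-01-09, MAX = 2026-08-02.
22 days remain in January 2024 after the 9th (31 − 9).
Full months from February 2024 through July 2026 contribute their day counts.
Then 2 days into August 2026.
Total: 22 + 29 + 31 + 30 + 31 + 30 + 31 + 31 + 30 + 31 + 30 + 31 + 31 + 28 + 31 + 30 + 31 + 30 + 31 + 31 + 30 + 31 + 30 + 31 + 31 + 28 + 31 + 30 + 31 + 30 + 31 + 2 = 936.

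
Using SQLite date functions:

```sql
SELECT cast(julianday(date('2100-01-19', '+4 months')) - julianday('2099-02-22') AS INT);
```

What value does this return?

451

Adding +4 months to 2100-01-19 gives 2100-05-19.
6 days remain in February 2099 after the 22nd (28 − 22).
Full months from March 2099 through April 2100 contribute their day counts.
Then 19 days into May 2100.
Total: 6 + 31 + 30 + 31 + 30 + 31 + 31 + 30 + 31 + 30 + 31 + 31 + 28 + 31 + 30 + 19 = 451.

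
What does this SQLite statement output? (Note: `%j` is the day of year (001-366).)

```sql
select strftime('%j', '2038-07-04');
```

185

Day-of-year for 2038-07-04: days since 2038-01-01 inclusive = 185, zero-padded to 185.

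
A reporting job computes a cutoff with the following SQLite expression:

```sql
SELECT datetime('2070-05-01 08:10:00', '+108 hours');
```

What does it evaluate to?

2070-05-05 20:10:00

+108 hours from 2070-05-01 08:10:00 is 2070-05-05 20:10:00 (crosses midnight).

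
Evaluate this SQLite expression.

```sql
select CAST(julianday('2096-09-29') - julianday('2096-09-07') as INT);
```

Both dates are in September 2096: 29 − 7 = 22.

22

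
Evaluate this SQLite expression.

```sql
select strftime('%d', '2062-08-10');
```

10

`%d` extracts the 2-digit day of month: 10.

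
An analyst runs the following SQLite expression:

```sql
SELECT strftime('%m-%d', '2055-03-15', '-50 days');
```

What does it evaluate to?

01-24

First apply '-50 days': 2055-03-15 → 2055-01-24.
`%m-%d` extracts the month-day: 01-24.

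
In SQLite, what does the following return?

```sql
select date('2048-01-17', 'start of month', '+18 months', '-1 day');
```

2049-06-30

`start of month` rewinds 2048-01-17 to 2048-01-01.
Adding +18 months to 2048-01-01 gives 2049-07-01.
Going back 1 day from 2049-07-01 reaches 2049-06-30 (last day of June, 30 days).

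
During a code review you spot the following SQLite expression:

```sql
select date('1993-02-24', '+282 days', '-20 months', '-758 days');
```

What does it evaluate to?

1990-03-07

Applying '+282 days' to 1993-02-24: counting 282 days forward gives 1993-12-03.
Adding -20 months to 1993-12-03 gives 1992-04-03.
Applying '-758 days' to 1992-04-03: counting 758 days back gives 1990-03-07.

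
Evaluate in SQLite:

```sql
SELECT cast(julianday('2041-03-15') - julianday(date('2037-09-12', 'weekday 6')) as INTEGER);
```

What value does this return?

`weekday 6` advances to the next Saturday; 2037-09-12 is already a Saturday, so it stays at 2037-09-12.
18 days remain in September 2037 after the 12th (30 − 12).
Full months from October 2037 through February 2041 contribute their day counts.
Then 15 days into March 2041.
Total: 18 + 31 + 30 + 31 + 31 + 28 + 31 + 30 + 31 + 30 + 31 + 31 + 30 + 31 + 30 + 31 + 31 + 28 + 31 + 30 + 31 + 30 + 31 + 31 + 30 + 31 + 30 + 31 + 31 + 29 + 31 + 30 + 31 + 30 + 31 + 31 + 30 + 31 + 30 + 31 + 31 + 28 + 15 = 1280.

1280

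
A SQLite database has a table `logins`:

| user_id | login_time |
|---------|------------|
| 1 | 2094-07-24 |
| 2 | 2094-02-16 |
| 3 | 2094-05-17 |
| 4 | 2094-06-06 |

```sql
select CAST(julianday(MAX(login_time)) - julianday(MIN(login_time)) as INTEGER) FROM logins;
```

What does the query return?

MIN = 2094-02-16, MAX = 2094-07-24.
12 days remain in February 2094 after the 16th (28 − 16).
March 2094: 31 days.
April 2094: 30 days.
May 2094: 31 days.
June 2094: 30 days.
Then 24 days into July 2094.
Total: 12 + 31 + 30 + 31 + 30 + 24 = 158.

158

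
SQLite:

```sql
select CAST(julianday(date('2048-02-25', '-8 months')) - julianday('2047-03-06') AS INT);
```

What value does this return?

Adding -8 months to 2048-02-25 gives 2047-06-25.
25 days remain in March 2047 after the 6th (31 − 6).
April 2047: 30 days.
May 2047: 31 days.
Then 25 days into June 2047.
Total: 25 + 30 + 31 + 25 = 111.

111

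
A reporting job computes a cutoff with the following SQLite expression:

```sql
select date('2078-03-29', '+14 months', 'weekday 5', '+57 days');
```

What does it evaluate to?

Adding +14 months to 2078-03-29 gives 2079-05-29.
`weekday 5` advances to the next Friday; 2079-05-29 is a Monday, so it moves forward to 2079-06-02.
Applying '+57 days' to 2079-06-02: counting 57 days forward gives 2079-07-29.

2079-07-29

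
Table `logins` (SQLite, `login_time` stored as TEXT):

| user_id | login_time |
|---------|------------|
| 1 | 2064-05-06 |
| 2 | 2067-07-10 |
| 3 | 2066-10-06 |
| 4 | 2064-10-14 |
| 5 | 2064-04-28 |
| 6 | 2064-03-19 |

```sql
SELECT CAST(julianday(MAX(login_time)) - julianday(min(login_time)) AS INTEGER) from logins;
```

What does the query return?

1208

MIN = 2064-03-19, MAX = 2067-07-10.
12 days remain in March 2064 after the 19th (31 − 19).
Full months from April 2064 through June 2067 contribute their day counts.
Then 10 days into July 2067.
Total: 12 + 30 + 31 + 30 + 31 + 31 + 30 + 31 + 30 + 31 + 31 + 28 + 31 + 30 + 31 + 30 + 31 + 31 + 30 + 31 + 30 + 31 + 31 + 28 + 31 + 30 + 31 + 30 + 31 + 31 + 30 + 31 + 30 + 31 + 31 + 28 + 31 + 30 + 31 + 30 + 10 = 1208.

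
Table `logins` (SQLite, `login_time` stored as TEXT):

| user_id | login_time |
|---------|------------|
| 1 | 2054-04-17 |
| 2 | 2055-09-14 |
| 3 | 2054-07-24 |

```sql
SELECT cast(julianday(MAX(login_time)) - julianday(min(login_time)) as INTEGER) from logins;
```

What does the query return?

MIN = 2054-04-17, MAX = 2055-09-14.
13 days remain in April 2054 after the 17th (30 − 17).
Full months from May 2054 through August 2055 contribute their day counts.
Then 14 days into September 2055.
Total: 13 + 31 + 30 + 31 + 31 + 30 + 31 + 30 + 31 + 31 + 28 + 31 + 30 + 31 + 30 + 31 + 31 + 14 = 515.

515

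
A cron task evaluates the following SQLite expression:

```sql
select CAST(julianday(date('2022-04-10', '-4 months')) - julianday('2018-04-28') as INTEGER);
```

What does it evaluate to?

Adding -4 months to 2022-04-10 gives 2021-12-10.
2 days remain in April 2018 after the 28th (30 − 28).
Full months from May 2018 through November 2021 contribute their day counts.
Then 10 days into December 2021.
Total: 2 + 31 + 30 + 31 + 31 + 30 + 31 + 30 + 31 + 31 + 28 + 31 + 30 + 31 + 30 + 31 + 31 + 30 + 31 + 30 + 31 + 31 + 29 + 31 + 30 + 31 + 30 + 31 + 31 + 30 + 31 + 30 + 31 + 31 + 28 + 31 + 30 + 31 + 30 + 31 + 31 + 30 + 31 + 30 + 10 = 1322.

1322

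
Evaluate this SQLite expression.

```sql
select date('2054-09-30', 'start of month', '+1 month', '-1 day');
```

2054-09-30

`start of month` rewinds 2054-09-30 to 2054-09-01.
Adding +1 month to 2054-09-01 gives 2054-10-01.
Going back 1 day from 2054-10-01 reaches 2054-09-30 (last day of September, 30 days).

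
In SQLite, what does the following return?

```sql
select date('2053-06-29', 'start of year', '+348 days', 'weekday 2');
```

2053-12-16

`start of year` rewinds 2053-06-29 to 2053-01-01.
Applying '+348 days' to 2053-01-01: counting 348 days forward gives 2053-12-15.
`weekday 2` advances to the next Tuesday; 2053-12-15 is a Monday, so it moves forward to 2053-12-16.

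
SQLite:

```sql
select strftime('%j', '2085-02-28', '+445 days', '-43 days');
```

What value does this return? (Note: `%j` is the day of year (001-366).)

096

First apply '+445 days', '-43 days': 2085-02-28 → 2086-04-06.
Day-of-year for 2086-04-06: days since 2086-01-01 inclusive = 96, zero-padded to 096.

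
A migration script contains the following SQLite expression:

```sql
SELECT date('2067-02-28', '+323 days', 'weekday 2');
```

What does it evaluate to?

2068-01-17

Applying '+323 days' to 2067-02-28: counting 323 days forward gives 2068-01-17.
`weekday 2` advances to the next Tuesday; 2068-01-17 is already a Tuesday, so it stays at 2068-01-17.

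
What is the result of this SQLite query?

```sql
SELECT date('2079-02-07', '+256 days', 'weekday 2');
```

Applying '+256 days' to 2079-02-07: counting 256 days forward gives 2079-10-21.
`weekday 2` advances to the next Tuesday; 2079-10-21 is a Saturday, so it moves forward to 2079-10-24.

2079-10-24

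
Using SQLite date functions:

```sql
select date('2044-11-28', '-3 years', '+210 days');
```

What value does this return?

2042-06-26

Adding -3 years to 2044-11-28 gives 2041-11-28.
Applying '+210 days' to 2041-11-28: counting 210 days forward gives 2042-06-26.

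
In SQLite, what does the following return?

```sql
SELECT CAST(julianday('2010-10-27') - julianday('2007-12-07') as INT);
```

24 days remain in December 2007 after the 7th (31 − 7).
Full months from January 2008 through September 2010 contribute their day counts.
Then 27 days into October 2010.
Total: 24 + 31 + 29 + 31 + 30 + 31 + 30 + 31 + 31 + 30 + 31 + 30 + 31 + 31 + 28 + 31 + 30 + 31 + 30 + 31 + 31 + 30 + 31 + 30 + 31 + 31 + 28 + 31 + 30 + 31 + 30 + 31 + 31 + 30 + 27 = 1055.

1055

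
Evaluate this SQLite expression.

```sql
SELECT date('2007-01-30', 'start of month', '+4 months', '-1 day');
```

2007-04-30

`start of month` rewinds 2007-01-30 to 2007-01-01.
Adding +4 months to 2007-01-01 gives 2007-05-01.
Going back 1 day from 2007-05-01 reaches 2007-04-30 (last day of April, 30 days).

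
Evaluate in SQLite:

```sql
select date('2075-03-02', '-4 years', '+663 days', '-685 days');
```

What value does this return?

2071-02-08

Adding -4 years to 2075-03-02 gives 2071-03-02.
Applying '+663 days' to 2071-03-02: counting 663 days forward gives 2072-12-24.
Applying '-685 days' to 2072-12-24: counting 685 days back gives 2071-02-08.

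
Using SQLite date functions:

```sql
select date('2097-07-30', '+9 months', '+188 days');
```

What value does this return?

2098-11-04

Adding +9 months to 2097-07-30 gives 2098-04-30.
Applying '+188 days' to 2098-04-30: counting 188 days forward gives 2098-11-04.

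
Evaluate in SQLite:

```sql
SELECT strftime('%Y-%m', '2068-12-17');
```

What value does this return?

2068-12

`%Y-%m` extracts the year-month: 2068-12.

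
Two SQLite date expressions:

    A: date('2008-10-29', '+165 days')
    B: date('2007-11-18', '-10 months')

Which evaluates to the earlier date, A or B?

A = 2009-04-12.
B = 2007-01-18.
B is earlier.

B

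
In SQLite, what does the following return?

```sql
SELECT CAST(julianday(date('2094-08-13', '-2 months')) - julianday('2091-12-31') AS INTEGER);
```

895

Adding -2 months to 2094-08-13 gives 2094-06-13.
0 days remain in December 2091 after the 31st (31 − 31).
Full months from January 2092 through May 2094 contribute their day counts.
Then 13 days into June 2094.
Total: 0 + 31 + 29 + 31 + 30 + 31 + 30 + 31 + 31 + 30 + 31 + 30 + 31 + 31 + 28 + 31 + 30 + 31 + 30 + 31 + 31 + 30 + 31 + 30 + 31 + 31 + 28 + 31 + 30 + 31 + 13 = 895.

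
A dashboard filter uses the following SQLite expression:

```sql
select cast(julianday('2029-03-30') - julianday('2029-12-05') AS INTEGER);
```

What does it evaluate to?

-250

1 day remains in March 2029 after the 30th (31 − 30).
Full months from April 2029 through November 2029 contribute their day counts.
Then 5 days into December 2029.
Total: 1 + 30 + 31 + 30 + 31 + 31 + 30 + 31 + 30 + 5 = 250.
The subtraction is earlier − later, so the result is −250 → -250.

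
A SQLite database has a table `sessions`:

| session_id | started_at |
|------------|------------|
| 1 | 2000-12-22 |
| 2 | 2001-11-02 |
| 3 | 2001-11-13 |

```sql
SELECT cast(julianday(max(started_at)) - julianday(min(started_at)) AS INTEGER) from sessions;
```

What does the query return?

326

MIN = 2000-12-22, MAX = 2001-11-13.
9 days remain in December 2000 after the 22nd (31 − 22).
Full months from January 2001 through October 2001 contribute their day counts.
Then 13 days into November 2001.
Total: 9 + 31 + 28 + 31 + 30 + 31 + 30 + 31 + 31 + 30 + 31 + 13 = 326.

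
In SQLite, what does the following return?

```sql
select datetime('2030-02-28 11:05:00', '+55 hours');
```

+55 hours from 2030-02-28 11:05:00 is 2030-03-02 18:05:00 (crosses midnight).

2030-03-02 18:05:00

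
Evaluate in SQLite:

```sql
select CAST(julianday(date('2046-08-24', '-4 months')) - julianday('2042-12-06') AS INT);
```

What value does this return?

Adding -4 months to 2046-08-24 gives 2046-04-24.
25 days remain in December 2042 after the 6th (31 − 6).
Full months from January 2043 through March 2046 contribute their day counts.
Then 24 days into April 2046.
Total: 25 + 31 + 28 + 31 + 30 + 31 + 30 + 31 + 31 + 30 + 31 + 30 + 31 + 31 + 29 + 31 + 30 + 31 + 30 + 31 + 31 + 30 + 31 + 30 + 31 + 31 + 28 + 31 + 30 + 31 + 30 + 31 + 31 + 30 + 31 + 30 + 31 + 31 + 28 + 31 + 24 = 1235.

1235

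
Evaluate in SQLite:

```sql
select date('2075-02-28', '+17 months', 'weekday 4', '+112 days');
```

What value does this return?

Adding +17 months to 2075-02-28 gives 2076-07-28.
`weekday 4` advances to the next Thursday; 2076-07-28 is a Tuesday, so it moves forward to 2076-07-30.
Applying '+112 days' to 2076-07-30: counting 112 days forward gives 2076-11-19.

2076-11-19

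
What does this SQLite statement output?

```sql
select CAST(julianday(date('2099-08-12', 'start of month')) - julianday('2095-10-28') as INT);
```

1373

`start of month` rewinds 2099-08-12 to 2099-08-01.
3 days remain in October 2095 after the 28th (31 − 28).
Full months from November 2095 through July 2099 contribute their day counts.
Then 1 day into August 2099.
Total: 3 + 30 + 31 + 31 + 29 + 31 + 30 + 31 + 30 + 31 + 31 + 30 + 31 + 30 + 31 + 31 + 28 + 31 + 30 + 31 + 30 + 31 + 31 + 30 + 31 + 30 + 31 + 31 + 28 + 31 + 30 + 31 + 30 + 31 + 31 + 30 + 31 + 30 + 31 + 31 + 28 + 31 + 30 + 31 + 30 + 31 + 1 = 1373.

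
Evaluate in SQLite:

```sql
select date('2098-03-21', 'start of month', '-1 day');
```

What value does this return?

`start of month` rewinds 2098-03-21 to 2098-03-01.
Going back 1 day from 2098-03-01 reaches 2098-02-28 (last day of February, 28 days).

2098-02-28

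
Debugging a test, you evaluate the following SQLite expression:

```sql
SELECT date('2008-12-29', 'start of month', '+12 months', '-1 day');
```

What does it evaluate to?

2009-11-30

`start of month` rewinds 2008-12-29 to 2008-12-01.
Adding +12 months to 2008-12-01 gives 2009-12-01.
Going back 1 day from 2009-12-01 reaches 2009-11-30 (last day of November, 30 days).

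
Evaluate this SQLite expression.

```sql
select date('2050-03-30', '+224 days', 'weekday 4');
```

2050-11-10

Applying '+224 days' to 2050-03-30: counting 224 days forward gives 2050-11-09.
`weekday 4` advances to the next Thursday; 2050-11-09 is a Wednesday, so it moves forward to 2050-11-10.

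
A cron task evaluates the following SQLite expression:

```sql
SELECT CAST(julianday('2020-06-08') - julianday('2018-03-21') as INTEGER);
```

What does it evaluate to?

10 days remain in March 2018 after the 21st (31 − 21).
Full months from April 2018 through May 2020 contribute their day counts.
Then 8 days into June 2020.
Total: 10 + 30 + 31 + 30 + 31 + 31 + 30 + 31 + 30 + 31 + 31 + 28 + 31 + 30 + 31 + 30 + 31 + 31 + 30 + 31 + 30 + 31 + 31 + 29 + 31 + 30 + 31 + 8 = 810.

810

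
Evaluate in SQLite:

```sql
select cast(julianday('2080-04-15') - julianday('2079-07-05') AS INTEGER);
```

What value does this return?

26 days remain in July 2079 after the 5th (31 − 5).
Full months from August 2079 through March 2080 contribute their day counts.
Then 15 days into April 2080.
Total: 26 + 31 + 30 + 31 + 30 + 31 + 31 + 29 + 31 + 15 = 285.

285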